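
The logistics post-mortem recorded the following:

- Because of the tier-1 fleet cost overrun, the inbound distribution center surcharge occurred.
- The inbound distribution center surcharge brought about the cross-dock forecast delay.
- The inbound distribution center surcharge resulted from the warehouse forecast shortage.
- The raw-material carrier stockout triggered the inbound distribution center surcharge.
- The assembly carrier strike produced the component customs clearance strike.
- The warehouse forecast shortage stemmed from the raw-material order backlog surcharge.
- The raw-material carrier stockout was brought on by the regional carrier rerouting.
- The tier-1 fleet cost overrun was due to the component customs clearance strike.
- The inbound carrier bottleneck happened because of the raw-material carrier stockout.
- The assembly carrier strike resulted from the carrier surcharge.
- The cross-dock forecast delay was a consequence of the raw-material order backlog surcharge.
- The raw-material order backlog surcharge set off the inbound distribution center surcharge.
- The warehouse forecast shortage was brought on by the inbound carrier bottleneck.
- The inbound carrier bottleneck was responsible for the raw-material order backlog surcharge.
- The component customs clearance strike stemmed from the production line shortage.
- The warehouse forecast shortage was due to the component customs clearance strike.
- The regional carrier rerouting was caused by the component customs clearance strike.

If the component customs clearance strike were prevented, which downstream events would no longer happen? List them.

the cross-dock forecast delay, the inbound carrier bottleneck, the inbound distribution center surcharge, the raw-material carrier stockout, the raw-material order backlog surcharge, the regional carrier rerouting, the tier-1 fleet cost overrun, the warehouse forecast shortage

Downstream of the component customs clearance strike: the tier-1 fleet cost overrun, the regional carrier rerouting, the raw-material carrier stockout, the inbound carrier bottleneck, the raw-material order backlog surcharge, the warehouse forecast shortage, the inbound distribution center surcharge, the cross-dock forecast delay.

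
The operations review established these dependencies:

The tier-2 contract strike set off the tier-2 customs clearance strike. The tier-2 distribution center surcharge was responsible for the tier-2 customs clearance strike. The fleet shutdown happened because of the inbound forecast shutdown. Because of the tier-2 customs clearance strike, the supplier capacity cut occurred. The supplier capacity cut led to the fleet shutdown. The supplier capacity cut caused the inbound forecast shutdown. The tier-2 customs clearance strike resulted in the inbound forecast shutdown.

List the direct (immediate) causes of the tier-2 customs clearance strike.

the tier-2 contract strike, the tier-2 distribution center surcharge → the tier-2 customs clearance strike with nothing further upstream stated.

the tier-2 contract strike, the tier-2 distribution center surcharge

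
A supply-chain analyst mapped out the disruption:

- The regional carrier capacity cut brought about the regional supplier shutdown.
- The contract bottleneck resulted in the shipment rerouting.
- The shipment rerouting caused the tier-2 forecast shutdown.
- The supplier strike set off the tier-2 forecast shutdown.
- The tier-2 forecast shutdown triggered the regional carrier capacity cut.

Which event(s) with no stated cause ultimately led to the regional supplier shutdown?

Tracing upstream from the regional supplier shutdown: the regional supplier shutdown ← the regional carrier capacity cut ← the tier-2 forecast shutdown ← the shipment rerouting ← the contract bottleneck.
A separate upstream branch: the regional supplier shutdown ← the regional carrier capacity cut ← the tier-2 forecast shutdown ← the supplier strike.
Each of those chain origins has no stated cause.

the contract bottleneck, the supplier strike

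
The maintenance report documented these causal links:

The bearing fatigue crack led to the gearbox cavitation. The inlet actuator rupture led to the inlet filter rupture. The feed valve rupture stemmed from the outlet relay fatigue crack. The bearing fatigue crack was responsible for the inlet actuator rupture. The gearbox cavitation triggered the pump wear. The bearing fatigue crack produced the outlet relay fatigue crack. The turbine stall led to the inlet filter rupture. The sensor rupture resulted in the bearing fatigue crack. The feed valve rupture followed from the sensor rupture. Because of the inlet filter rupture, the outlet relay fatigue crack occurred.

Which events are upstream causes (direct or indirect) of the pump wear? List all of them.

Immediate cause of the pump wear: the gearbox cavitation.
Further upstream: the sensor rupture, the bearing fatigue crack.

the bearing fatigue crack, the gearbox cavitation, the sensor rupture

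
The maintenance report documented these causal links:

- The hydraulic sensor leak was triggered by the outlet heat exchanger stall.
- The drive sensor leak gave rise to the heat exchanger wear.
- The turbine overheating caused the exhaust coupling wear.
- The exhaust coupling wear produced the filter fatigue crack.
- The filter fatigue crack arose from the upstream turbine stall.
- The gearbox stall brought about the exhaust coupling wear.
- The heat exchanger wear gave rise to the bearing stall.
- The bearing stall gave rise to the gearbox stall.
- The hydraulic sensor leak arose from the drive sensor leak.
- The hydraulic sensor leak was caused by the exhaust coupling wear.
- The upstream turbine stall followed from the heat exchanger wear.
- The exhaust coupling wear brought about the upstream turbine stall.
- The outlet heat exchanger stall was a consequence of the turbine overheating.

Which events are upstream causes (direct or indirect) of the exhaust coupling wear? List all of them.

Immediate causes of the exhaust coupling wear: the turbine overheating, the gearbox stall.
Further upstream: the drive sensor leak, the heat exchanger wear, the bearing stall.

the bearing stall, the drive sensor leak, the gearbox stall, the heat exchanger wear, the turbine overheating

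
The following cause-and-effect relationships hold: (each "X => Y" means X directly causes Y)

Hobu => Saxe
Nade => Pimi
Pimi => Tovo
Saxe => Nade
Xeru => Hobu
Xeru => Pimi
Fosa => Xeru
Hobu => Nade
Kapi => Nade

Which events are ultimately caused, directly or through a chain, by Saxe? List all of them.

Nade, Pimi, Tovo

Direct effects: Nade.
2 steps out: Pimi.
3 steps out: Tovo.
Not reachable from it: Fosa, Xeru, Kapi, Hobu.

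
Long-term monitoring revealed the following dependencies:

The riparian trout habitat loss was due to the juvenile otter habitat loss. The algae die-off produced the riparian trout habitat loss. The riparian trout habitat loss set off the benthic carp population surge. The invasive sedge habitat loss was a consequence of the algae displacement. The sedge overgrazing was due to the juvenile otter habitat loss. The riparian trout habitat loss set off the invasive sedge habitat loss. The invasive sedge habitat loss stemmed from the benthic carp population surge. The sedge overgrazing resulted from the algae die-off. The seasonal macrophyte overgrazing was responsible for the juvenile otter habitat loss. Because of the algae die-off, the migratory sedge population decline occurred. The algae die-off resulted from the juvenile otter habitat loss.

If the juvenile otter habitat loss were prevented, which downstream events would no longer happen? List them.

the algae die-off, the benthic carp population surge, the migratory sedge population decline, the riparian trout habitat loss, the sedge overgrazing

Downstream of the juvenile otter habitat loss: the algae die-off, the riparian trout habitat loss, the migratory sedge population decline, the sedge overgrazing, the benthic carp population surge, the invasive sedge habitat loss.
Of those, still caused via another path: the invasive sedge habitat loss.
The remainder have no surviving cause.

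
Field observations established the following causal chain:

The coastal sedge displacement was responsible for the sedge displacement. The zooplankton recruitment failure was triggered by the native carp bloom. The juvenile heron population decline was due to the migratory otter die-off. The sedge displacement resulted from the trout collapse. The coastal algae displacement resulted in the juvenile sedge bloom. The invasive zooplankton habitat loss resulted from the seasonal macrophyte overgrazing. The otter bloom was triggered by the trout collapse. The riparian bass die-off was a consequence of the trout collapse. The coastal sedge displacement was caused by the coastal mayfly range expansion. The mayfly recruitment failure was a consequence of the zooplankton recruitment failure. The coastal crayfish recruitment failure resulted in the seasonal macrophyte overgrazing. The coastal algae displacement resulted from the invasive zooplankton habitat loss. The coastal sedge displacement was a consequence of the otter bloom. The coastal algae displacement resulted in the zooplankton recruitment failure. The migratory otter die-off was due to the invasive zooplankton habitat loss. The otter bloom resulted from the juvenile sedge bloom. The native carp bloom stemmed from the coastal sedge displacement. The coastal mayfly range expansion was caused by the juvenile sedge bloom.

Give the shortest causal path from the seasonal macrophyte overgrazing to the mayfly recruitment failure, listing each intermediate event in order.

the seasonal macrophyte overgrazing → the invasive zooplankton habitat loss
the invasive zooplankton habitat loss → the coastal algae displacement
the coastal algae displacement → the zooplankton recruitment failure
the zooplankton recruitment failure → the mayfly recruitment failure
Length: 4 steps.

the seasonal macrophyte overgrazing → the invasive zooplankton habitat loss → the coastal algae displacement → the zooplankton recruitment failure → the mayfly recruitment failure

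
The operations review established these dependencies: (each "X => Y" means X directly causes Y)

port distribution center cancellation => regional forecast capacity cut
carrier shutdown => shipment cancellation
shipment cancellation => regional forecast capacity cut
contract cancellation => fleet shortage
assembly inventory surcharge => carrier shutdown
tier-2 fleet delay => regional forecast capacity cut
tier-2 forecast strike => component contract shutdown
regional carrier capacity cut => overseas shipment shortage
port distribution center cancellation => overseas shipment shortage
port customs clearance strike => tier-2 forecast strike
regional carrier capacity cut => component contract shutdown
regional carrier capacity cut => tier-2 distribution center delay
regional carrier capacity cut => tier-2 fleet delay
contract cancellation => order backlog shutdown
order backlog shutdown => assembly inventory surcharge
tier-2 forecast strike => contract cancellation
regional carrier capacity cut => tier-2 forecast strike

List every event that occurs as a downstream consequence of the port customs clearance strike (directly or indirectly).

Direct effects: the tier-2 forecast strike.
2 steps out: the contract cancellation, the component contract shutdown.
3 steps out: the order backlog shutdown, the fleet shortage.
4 steps out: the assembly inventory surcharge.
5 steps out: the carrier shutdown.
6 steps out: the shipment cancellation.
7 steps out: the regional forecast capacity cut.
Not reachable from it: the regional carrier capacity cut, the tier-2 distribution center delay, the tier-2 fleet delay, the port distribution center cancellation, the overseas shipment shortage.

the assembly inventory surcharge, the carrier shutdown, the component contract shutdown, the contract cancellation, the fleet shortage, the order backlog shutdown, the regional forecast capacity cut, the shipment cancellation, the tier-2 forecast strike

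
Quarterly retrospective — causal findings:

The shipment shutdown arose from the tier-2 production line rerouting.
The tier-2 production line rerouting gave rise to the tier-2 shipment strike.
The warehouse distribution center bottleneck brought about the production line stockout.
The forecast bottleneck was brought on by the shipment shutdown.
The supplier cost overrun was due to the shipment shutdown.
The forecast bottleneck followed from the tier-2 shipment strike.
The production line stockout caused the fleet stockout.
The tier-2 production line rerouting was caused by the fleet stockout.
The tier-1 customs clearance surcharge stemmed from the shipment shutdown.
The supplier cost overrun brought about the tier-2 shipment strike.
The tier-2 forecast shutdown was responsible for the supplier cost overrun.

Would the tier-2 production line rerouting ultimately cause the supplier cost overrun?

There is a causal chain: the tier-2 production line rerouting → the shipment shutdown → the supplier cost overrun.

Yes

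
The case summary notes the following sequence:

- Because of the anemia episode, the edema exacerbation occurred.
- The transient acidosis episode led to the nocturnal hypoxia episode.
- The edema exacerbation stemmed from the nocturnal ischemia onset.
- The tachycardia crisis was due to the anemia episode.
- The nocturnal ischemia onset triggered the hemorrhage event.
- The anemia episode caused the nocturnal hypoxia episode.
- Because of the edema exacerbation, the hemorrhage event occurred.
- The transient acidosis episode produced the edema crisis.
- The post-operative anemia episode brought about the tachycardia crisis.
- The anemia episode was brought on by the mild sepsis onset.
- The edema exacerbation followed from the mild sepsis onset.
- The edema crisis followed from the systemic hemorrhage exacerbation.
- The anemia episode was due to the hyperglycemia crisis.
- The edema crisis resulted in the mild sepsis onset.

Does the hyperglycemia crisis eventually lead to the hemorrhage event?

There is a causal chain: the hyperglycemia crisis → the anemia episode → the edema exacerbation → the hemorrhage event.

Yes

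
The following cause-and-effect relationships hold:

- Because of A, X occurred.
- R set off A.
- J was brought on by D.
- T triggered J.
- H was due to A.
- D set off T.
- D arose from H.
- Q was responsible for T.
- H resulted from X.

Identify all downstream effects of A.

Direct effects: X, H.
2 steps out: D.
3 steps out: T, J.
Not reachable from it: R, Q.

D, H, J, T, X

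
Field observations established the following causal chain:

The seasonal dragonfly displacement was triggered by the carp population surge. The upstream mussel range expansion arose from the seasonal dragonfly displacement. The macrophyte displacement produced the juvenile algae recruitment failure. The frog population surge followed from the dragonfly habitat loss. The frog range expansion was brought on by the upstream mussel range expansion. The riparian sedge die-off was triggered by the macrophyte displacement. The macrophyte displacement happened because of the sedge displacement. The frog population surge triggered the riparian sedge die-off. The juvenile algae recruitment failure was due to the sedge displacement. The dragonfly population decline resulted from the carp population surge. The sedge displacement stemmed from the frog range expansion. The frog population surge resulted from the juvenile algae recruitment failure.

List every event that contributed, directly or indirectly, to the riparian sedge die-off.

Immediate causes of the riparian sedge die-off: the macrophyte displacement, the frog population surge.
Further upstream: the carp population surge, the seasonal dragonfly displacement, the upstream mussel range expansion, the frog range expansion, the sedge displacement, the dragonfly habitat loss, the juvenile algae recruitment failure.

the carp population surge, the dragonfly habitat loss, the frog population surge, the frog range expansion, the juvenile algae recruitment failure, the macrophyte displacement, the seasonal dragonfly displacement, the sedge displacement, the upstream mussel range expansion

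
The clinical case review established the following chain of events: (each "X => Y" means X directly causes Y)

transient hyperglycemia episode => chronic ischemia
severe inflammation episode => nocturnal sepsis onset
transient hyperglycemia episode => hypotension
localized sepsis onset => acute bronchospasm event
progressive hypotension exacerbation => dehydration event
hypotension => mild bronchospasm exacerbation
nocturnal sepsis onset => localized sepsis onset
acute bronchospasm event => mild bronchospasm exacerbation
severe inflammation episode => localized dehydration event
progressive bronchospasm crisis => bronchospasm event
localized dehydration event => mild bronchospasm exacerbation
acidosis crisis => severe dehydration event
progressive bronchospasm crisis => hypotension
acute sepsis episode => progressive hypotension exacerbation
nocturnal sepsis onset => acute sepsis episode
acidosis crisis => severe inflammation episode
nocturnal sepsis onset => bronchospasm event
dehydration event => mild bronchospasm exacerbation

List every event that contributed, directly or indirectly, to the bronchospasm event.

Immediate causes of the bronchospasm event: the nocturnal sepsis onset, the progressive bronchospasm crisis.
Further upstream: the acidosis crisis, the severe inflammation episode.

the acidosis crisis, the nocturnal sepsis onset, the progressive bronchospasm crisis, the severe inflammation episode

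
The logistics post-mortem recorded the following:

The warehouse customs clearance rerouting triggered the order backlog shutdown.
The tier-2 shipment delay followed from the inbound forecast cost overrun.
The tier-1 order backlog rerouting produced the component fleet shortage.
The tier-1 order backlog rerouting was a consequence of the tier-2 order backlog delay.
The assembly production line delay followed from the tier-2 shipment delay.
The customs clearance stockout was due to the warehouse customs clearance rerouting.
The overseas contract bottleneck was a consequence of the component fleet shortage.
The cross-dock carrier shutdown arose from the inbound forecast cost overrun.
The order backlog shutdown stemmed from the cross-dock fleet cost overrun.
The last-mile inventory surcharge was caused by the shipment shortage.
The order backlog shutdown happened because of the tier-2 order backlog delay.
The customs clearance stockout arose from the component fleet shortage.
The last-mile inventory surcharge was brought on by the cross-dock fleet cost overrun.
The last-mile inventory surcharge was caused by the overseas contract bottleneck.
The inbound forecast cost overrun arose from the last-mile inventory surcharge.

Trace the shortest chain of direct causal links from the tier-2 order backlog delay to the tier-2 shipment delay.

the tier-2 order backlog delay → the tier-1 order backlog rerouting → the component fleet shortage → the overseas contract bottleneck → the last-mile inventory surcharge → the inbound forecast cost overrun → the tier-2 shipment delay

the tier-2 order backlog delay → the tier-1 order backlog rerouting
the tier-1 order backlog rerouting → the component fleet shortage
the component fleet shortage → the overseas contract bottleneck
the overseas contract bottleneck → the last-mile inventory surcharge
the last-mile inventory surcharge → the inbound forecast cost overrun
the inbound forecast cost overrun → the tier-2 shipment delay
Length: 6 steps.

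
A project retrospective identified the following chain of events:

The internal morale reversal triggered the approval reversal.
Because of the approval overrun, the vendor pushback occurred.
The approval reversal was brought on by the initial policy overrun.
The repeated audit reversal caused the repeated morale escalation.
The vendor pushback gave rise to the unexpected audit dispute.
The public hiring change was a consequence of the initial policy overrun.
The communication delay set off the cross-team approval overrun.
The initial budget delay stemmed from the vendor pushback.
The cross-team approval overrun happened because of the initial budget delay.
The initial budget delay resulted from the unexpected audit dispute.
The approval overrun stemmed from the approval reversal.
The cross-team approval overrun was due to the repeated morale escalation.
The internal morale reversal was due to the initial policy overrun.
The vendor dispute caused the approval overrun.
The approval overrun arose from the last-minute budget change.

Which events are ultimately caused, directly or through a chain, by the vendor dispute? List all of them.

Direct effects: the approval overrun.
2 steps out: the vendor pushback.
3 steps out: the unexpected audit dispute, the initial budget delay.
4 steps out: the cross-team approval overrun.
Not reachable from it: the initial policy overrun, the communication delay, the internal morale reversal, the last-minute budget change, the approval reversal, the public hiring change, the repeated audit reversal, the repeated morale escalation.

the approval overrun, the cross-team approval overrun, the initial budget delay, the unexpected audit dispute, the vendor pushback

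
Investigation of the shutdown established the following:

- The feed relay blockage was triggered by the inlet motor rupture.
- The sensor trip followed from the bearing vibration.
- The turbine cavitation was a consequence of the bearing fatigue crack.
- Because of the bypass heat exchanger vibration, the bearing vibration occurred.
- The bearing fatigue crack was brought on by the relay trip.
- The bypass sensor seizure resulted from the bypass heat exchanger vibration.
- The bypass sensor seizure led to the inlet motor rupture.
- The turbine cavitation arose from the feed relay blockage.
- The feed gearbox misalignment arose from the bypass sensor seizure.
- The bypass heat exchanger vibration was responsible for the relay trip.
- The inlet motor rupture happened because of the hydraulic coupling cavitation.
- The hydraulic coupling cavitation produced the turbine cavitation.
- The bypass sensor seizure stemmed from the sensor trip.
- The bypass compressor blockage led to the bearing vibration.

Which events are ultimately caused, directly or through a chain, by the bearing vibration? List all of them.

Direct effects: the sensor trip.
2 steps out: the bypass sensor seizure.
3 steps out: the inlet motor rupture, the feed gearbox misalignment.
4 steps out: the feed relay blockage.
5 steps out: the turbine cavitation.
Not reachable from it: the bypass heat exchanger vibration, the bypass compressor blockage, the hydraulic coupling cavitation, the relay trip, the bearing fatigue crack.

the bypass sensor seizure, the feed gearbox misalignment, the feed relay blockage, the inlet motor rupture, the sensor trip, the turbine cavitation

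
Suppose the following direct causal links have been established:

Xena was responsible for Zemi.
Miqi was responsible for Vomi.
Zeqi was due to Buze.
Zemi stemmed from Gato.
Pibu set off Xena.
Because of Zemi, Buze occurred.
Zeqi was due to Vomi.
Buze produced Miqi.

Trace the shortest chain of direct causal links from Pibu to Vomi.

Pibu → Xena → Zemi → Buze → Miqi → Vomi

Pibu → Xena
Xena → Zemi
Zemi → Buze
Buze → Miqi
Miqi → Vomi
Length: 5 steps.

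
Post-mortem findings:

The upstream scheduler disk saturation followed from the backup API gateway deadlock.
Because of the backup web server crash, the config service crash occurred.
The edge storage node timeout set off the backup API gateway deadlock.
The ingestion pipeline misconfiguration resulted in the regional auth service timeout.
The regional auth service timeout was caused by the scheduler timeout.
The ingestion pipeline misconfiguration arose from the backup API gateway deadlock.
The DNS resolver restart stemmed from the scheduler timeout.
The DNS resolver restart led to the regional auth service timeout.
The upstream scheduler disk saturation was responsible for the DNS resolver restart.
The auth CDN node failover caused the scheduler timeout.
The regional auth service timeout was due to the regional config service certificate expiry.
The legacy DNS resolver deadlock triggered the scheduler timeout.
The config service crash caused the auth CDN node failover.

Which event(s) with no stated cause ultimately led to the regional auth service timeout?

the backup web server crash, the edge storage node timeout, the legacy DNS resolver deadlock, the regional config service certificate expiry

Tracing upstream from the regional auth service timeout: the regional auth service timeout ← the scheduler timeout ← the auth CDN node failover ← the config service crash ← the backup web server crash.
A separate upstream branch: the regional auth service timeout ← the ingestion pipeline misconfiguration ← the backup API gateway deadlock ← the edge storage node timeout.
A separate upstream branch: the regional auth service timeout ← the scheduler timeout ← the legacy DNS resolver deadlock.
A separate upstream branch: the regional auth service timeout ← the regional config service certificate expiry.
Each of those chain origins has no stated cause.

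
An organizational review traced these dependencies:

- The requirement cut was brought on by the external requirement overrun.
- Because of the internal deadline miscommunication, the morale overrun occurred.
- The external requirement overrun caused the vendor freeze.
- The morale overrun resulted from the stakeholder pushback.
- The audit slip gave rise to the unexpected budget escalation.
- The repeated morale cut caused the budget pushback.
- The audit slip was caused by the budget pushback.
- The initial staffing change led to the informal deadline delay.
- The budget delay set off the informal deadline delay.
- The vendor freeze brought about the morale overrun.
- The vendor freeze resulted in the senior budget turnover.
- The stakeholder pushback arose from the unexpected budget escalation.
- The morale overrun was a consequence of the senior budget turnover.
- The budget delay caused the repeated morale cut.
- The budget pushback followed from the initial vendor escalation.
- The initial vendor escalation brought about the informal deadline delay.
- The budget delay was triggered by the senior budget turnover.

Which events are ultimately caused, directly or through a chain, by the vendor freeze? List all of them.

the audit slip, the budget delay, the budget pushback, the informal deadline delay, the morale overrun, the repeated morale cut, the senior budget turnover, the stakeholder pushback, the unexpected budget escalation

Direct effects: the senior budget turnover, the morale overrun.
2 steps out: the budget delay.
3 steps out: the repeated morale cut, the informal deadline delay.
4 steps out: the budget pushback.
5 steps out: the audit slip.
6 steps out: the unexpected budget escalation.
7 steps out: the stakeholder pushback.
Not reachable from it: the external requirement overrun, the initial vendor escalation, the requirement cut, the initial staffing change, the internal deadline miscommunication.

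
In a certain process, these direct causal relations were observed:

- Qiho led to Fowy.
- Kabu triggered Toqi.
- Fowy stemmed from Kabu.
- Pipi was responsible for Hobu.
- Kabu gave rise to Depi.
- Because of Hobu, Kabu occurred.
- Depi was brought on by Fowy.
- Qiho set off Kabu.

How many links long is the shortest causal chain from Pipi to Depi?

Shortest chain: Pipi → Hobu → Kabu → Depi.

3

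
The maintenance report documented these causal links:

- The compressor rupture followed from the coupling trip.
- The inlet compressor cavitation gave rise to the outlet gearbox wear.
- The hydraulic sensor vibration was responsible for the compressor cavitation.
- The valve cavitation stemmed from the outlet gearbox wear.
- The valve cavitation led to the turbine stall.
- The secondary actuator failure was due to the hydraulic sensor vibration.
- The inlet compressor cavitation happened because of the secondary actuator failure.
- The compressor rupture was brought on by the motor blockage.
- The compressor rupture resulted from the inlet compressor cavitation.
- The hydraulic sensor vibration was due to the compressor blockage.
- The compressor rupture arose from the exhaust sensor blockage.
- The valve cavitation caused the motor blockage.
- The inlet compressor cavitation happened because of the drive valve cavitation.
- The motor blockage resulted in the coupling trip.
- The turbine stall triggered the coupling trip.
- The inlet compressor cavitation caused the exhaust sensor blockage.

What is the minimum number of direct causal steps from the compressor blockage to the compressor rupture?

Shortest chain: the compressor blockage → the hydraulic sensor vibration → the secondary actuator failure → the inlet compressor cavitation → the compressor rupture.

4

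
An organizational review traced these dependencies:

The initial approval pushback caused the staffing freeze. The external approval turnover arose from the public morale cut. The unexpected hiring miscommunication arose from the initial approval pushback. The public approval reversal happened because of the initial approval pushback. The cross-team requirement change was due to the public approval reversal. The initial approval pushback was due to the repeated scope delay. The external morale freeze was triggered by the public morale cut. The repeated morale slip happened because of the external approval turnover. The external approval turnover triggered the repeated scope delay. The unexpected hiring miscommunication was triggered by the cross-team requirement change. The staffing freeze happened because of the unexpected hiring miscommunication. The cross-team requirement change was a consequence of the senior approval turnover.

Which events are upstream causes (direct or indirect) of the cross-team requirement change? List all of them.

the external approval turnover, the initial approval pushback, the public approval reversal, the public morale cut, the repeated scope delay, the senior approval turnover

Immediate causes of the cross-team requirement change: the public approval reversal, the senior approval turnover.
Further upstream: the public morale cut, the external approval turnover, the repeated scope delay, the initial approval pushback.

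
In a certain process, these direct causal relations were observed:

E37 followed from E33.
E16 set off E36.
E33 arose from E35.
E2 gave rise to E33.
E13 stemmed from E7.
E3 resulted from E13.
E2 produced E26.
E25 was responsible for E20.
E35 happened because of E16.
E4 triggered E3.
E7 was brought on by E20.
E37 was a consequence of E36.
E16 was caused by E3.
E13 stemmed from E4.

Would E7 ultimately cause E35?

There is a causal chain: E7 → E13 → E3 → E16 → E35.

Yes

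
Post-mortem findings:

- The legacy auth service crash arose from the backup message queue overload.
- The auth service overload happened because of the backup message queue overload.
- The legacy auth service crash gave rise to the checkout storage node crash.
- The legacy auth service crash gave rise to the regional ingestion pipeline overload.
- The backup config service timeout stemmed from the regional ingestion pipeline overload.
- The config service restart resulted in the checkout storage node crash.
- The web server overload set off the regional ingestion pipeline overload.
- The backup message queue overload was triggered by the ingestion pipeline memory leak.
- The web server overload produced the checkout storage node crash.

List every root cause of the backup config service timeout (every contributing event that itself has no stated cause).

the ingestion pipeline memory leak, the web server overload

Tracing upstream from the backup config service timeout: the backup config service timeout ← the regional ingestion pipeline overload ← the legacy auth service crash ← the backup message queue overload ← the ingestion pipeline memory leak.
A separate upstream branch: the backup config service timeout ← the regional ingestion pipeline overload ← the web server overload.
Each of those chain origins has no stated cause.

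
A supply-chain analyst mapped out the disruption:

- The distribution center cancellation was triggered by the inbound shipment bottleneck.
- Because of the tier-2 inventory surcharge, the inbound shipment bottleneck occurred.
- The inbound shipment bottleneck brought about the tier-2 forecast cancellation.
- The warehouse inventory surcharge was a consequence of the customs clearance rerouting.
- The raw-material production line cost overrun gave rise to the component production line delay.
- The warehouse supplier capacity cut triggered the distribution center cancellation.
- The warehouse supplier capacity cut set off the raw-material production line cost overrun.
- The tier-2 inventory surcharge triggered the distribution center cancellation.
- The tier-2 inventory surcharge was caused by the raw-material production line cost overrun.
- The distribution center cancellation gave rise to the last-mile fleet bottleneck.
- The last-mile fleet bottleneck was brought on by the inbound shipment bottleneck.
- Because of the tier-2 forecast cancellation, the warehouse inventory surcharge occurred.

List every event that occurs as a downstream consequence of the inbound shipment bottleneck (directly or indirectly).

Direct effects: the distribution center cancellation, the tier-2 forecast cancellation, the last-mile fleet bottleneck.
2 steps out: the warehouse inventory surcharge.
Not reachable from it: the customs clearance rerouting, the warehouse supplier capacity cut, the raw-material production line cost overrun, the tier-2 inventory surcharge, the component production line delay.

the distribution center cancellation, the last-mile fleet bottleneck, the tier-2 forecast cancellation, the warehouse inventory surcharge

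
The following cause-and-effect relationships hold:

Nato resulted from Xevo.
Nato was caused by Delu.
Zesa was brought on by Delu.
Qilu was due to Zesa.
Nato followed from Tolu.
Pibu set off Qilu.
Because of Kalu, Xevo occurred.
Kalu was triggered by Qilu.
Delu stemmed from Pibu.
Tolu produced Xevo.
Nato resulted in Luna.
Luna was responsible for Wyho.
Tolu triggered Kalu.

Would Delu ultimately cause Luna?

There is a causal chain: Delu → Nato → Luna.

Yes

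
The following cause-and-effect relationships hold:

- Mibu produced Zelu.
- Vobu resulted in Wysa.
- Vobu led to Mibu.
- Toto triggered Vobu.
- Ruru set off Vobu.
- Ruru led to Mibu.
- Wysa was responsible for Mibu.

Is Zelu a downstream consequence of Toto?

There is a causal chain: Toto → Vobu → Mibu → Zelu.

Yes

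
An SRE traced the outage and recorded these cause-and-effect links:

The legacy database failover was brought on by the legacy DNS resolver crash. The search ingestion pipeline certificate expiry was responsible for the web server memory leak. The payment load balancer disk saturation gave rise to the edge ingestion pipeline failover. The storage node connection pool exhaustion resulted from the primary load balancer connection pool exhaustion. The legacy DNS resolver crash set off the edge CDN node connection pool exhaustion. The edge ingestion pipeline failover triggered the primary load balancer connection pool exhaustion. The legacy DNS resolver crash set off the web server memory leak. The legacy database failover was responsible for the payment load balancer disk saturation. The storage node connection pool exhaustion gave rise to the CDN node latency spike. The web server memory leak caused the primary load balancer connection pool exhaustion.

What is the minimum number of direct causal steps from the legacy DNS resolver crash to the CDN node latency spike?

4

Shortest chain: the legacy DNS resolver crash → the web server memory leak → the primary load balancer connection pool exhaustion → the storage node connection pool exhaustion → the CDN node latency spike.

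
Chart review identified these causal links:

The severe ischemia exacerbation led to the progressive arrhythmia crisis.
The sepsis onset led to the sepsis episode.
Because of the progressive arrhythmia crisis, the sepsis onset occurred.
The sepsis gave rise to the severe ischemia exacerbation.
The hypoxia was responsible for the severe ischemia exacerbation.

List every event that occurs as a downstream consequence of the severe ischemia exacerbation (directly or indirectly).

Direct effects: the progressive arrhythmia crisis.
2 steps out: the sepsis onset.
3 steps out: the sepsis episode.
Not reachable from it: the sepsis, the hypoxia.

the progressive arrhythmia crisis, the sepsis episode, the sepsis onset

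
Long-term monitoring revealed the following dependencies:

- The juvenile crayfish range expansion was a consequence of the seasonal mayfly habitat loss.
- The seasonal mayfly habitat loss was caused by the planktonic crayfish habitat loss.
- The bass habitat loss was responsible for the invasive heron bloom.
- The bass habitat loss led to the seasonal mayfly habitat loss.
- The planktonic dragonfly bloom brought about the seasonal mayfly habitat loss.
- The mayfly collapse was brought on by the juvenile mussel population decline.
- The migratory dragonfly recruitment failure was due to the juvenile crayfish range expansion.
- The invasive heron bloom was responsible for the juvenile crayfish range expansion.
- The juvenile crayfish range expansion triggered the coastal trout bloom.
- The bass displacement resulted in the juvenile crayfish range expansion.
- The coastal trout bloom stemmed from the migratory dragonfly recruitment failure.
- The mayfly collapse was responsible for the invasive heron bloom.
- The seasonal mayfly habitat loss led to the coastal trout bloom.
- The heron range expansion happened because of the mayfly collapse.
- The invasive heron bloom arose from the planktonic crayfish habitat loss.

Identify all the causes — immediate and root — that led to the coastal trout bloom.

the bass displacement, the bass habitat loss, the invasive heron bloom, the juvenile crayfish range expansion, the juvenile mussel population decline, the mayfly collapse, the migratory dragonfly recruitment failure, the planktonic crayfish habitat loss, the planktonic dragonfly bloom, the seasonal mayfly habitat loss

Immediate causes of the coastal trout bloom: the seasonal mayfly habitat loss, the juvenile crayfish range expansion, the migratory dragonfly recruitment failure.
Further upstream: the bass displacement, the planktonic crayfish habitat loss, the planktonic dragonfly bloom, the juvenile mussel population decline, the mayfly collapse, the bass habitat loss, the invasive heron bloom.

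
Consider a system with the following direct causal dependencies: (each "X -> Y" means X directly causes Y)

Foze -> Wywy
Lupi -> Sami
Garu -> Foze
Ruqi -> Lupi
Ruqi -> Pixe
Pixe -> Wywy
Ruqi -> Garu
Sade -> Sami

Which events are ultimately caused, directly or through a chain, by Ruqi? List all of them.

Direct effects: Lupi, Pixe, Garu.
2 steps out: Sami, Foze, Wywy.
Not reachable from it: Sade.

Foze, Garu, Lupi, Pixe, Sami, Wywy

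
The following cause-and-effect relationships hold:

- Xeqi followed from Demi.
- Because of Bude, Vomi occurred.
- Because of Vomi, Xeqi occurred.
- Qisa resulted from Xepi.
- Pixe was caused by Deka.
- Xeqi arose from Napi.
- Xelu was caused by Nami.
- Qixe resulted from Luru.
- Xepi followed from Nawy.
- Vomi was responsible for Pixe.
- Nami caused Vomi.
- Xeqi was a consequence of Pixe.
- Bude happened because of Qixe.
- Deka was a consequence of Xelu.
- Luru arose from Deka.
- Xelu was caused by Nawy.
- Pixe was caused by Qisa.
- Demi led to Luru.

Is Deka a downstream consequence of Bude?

No

Bude leads to Vomi, Pixe, Xeqi; Deka is not among them.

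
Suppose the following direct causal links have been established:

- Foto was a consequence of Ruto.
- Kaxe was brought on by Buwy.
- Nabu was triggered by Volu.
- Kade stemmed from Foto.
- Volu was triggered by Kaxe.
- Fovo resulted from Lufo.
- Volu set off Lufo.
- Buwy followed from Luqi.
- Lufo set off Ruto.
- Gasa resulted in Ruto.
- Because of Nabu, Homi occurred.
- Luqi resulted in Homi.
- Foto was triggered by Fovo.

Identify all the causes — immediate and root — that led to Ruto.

Buwy, Gasa, Kaxe, Lufo, Luqi, Volu

Immediate causes of Ruto: Lufo, Gasa.
Further upstream: Luqi, Buwy, Kaxe, Volu.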